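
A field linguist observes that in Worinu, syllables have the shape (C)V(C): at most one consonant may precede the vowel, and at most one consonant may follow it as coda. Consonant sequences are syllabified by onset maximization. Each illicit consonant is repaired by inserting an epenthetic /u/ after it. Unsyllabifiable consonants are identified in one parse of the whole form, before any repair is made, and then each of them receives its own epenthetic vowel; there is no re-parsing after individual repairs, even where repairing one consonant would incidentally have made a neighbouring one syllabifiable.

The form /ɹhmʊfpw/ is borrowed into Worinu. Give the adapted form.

ɹuhumʊfpuwu

Syllabifying with onset maximization leaves /ɹ/, /h/, /p/, /w/ stranded (at most one coda consonant is licensed; onsets are limited to one consonant).
Epenthesis after each stranded consonant: /ɹ/ → /ɹu/, /h/ → /hu/, /p/ → /pu/, /w/ → /wu/.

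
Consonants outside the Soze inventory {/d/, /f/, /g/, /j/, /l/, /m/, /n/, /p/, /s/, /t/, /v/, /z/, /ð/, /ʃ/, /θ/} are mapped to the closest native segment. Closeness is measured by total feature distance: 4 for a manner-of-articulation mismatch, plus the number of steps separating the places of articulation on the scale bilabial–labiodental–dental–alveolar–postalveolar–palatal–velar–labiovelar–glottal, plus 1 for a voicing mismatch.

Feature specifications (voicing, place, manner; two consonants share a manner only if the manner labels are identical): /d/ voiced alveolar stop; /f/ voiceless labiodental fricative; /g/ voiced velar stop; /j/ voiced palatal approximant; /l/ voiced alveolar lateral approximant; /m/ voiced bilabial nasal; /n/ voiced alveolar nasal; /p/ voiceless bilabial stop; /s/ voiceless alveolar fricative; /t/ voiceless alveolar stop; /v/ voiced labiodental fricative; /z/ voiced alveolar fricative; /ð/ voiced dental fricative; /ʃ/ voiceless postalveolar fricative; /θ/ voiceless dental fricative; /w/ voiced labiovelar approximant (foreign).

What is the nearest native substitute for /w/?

j

/j/ is closest: same manner (approximant), place distance 2 (labiovelar→palatal), same voicing; total 2. Next closest is /g/ at distance 5.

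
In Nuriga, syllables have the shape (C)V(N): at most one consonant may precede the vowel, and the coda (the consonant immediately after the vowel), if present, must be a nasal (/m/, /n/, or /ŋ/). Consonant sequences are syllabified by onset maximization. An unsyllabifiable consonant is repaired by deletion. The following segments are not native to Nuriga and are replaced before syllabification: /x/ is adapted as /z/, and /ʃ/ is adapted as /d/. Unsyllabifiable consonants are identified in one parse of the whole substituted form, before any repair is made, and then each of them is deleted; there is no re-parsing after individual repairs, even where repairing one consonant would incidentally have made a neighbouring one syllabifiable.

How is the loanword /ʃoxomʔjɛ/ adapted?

dozomjɛ

Substitution: /ʃ/ → /d/, /x/ → /z/, giving /dozomʔjɛ/.
Under (C)V(N), the unsyllabifiable consonants are /ʔ/ (only a nasal (/m/, /n/, or /ŋ/) is licensed in coda position; onsets are limited to one consonant).
Each unlicensed consonant is deleted: /ʔ/.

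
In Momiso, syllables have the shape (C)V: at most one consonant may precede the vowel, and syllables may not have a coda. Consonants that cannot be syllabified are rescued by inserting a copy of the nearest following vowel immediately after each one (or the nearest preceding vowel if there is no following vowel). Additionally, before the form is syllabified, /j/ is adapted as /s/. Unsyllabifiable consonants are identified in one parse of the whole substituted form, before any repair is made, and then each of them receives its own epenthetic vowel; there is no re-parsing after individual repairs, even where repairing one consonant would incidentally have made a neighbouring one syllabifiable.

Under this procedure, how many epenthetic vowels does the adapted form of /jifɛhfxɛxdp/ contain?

After substitution the input is /sifɛhfxɛxdp/.
The unsyllabifiable consonants are /h/, /f/, /x/, /d/, /p/; each receives one epenthetic vowel.

5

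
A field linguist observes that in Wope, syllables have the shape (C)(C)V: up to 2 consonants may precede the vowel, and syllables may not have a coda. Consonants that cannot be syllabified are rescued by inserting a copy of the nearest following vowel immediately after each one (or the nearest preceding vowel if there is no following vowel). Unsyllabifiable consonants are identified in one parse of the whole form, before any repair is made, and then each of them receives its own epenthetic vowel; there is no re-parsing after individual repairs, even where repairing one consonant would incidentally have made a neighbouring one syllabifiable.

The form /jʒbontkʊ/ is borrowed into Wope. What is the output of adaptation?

The consonants /j/, /n/ cannot be parsed into a legal (C)(C)V syllable (no codas are permitted; onsets may contain at most 2 consonants).
Inserting the epenthetic vowel yields /j/ → /jo/, /n/ → /nʊ/.

joʒbonʊtkʊ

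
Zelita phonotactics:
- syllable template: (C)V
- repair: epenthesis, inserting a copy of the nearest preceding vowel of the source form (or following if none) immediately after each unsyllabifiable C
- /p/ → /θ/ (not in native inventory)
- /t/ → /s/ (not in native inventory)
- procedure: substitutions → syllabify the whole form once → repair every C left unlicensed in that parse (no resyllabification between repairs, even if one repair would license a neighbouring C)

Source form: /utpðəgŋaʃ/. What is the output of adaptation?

usuθuðəgəŋaʃa

Substitution: /t/ → /s/, /p/ → /θ/, giving /usθðəgŋaʃ/.
The consonants /s/, /θ/, /g/, /ʃ/ cannot be parsed into a legal (C)V syllable (no codas are permitted; onsets are limited to one consonant).
Epenthesis after each stranded consonant: /s/ → /su/, /θ/ → /θu/, /g/ → /gə/, /ʃ/ → /ʃa/.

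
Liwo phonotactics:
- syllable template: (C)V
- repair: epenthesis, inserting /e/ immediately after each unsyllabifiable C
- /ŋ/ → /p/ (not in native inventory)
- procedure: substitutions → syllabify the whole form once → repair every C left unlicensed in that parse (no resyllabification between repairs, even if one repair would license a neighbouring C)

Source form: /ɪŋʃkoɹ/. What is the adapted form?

ɪpeʃekoɹe

Substitution: /ŋ/ → /p/, giving /ɪpʃkoɹ/.
Under (C)V, the unsyllabifiable consonants are /p/, /ʃ/, /ɹ/ (no codas are permitted; onsets are limited to one consonant).
Inserting the epenthetic vowel yields /p/ → /pe/, /ʃ/ → /ʃe/, /ɹ/ → /ɹe/.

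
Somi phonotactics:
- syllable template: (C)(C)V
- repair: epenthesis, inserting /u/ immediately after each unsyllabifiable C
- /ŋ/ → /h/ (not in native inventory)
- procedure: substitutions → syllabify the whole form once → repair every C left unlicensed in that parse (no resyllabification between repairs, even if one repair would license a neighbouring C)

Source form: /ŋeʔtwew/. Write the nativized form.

Substitution: /ŋ/ → /h/, giving /heʔtwew/.
Syllabifying with onset maximization leaves /ʔ/, /w/ stranded (no codas are permitted; onsets may contain at most 2 consonants).
Each unlicensed consonant becomes the onset of a new syllable: /ʔ/ → /ʔu/, /w/ → /wu/.

heʔutwewu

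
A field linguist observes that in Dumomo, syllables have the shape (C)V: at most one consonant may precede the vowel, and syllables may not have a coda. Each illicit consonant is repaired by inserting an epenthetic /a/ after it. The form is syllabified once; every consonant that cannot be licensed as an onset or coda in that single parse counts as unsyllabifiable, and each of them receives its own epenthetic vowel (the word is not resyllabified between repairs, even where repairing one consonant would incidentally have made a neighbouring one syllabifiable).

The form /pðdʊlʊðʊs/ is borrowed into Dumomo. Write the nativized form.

The consonants /p/, /ð/, /s/ cannot be parsed into a legal (C)V syllable (no codas are permitted; onsets are limited to one consonant).
Each unlicensed consonant becomes the onset of a new syllable: /p/ → /pa/, /ð/ → /ða/, /s/ → /sa/.

paðadʊlʊðʊsa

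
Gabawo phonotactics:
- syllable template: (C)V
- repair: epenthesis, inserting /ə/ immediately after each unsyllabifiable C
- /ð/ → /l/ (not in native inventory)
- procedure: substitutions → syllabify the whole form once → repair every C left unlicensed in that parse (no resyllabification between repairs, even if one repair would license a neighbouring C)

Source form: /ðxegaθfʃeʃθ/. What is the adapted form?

Substitution: /ð/ → /l/, giving /lxegaθfʃeʃθ/.
The consonants /l/, /θ/, /f/, /ʃ/, /θ/ cannot be parsed into a legal (C)V syllable (no codas are permitted; onsets are limited to one consonant).
Each unlicensed consonant becomes the onset of a new syllable: /l/ → /lə/, /θ/ → /θə/, /f/ → /fə/, /ʃ/ → /ʃə/, /θ/ → /θə/.

ləxegaθəfəʃeʃəθə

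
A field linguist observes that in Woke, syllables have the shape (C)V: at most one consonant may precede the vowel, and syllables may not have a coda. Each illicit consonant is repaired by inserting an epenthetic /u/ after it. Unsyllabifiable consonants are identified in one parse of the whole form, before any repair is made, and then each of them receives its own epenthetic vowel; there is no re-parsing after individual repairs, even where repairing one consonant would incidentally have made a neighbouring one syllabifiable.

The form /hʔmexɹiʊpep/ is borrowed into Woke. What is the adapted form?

huʔumexuɹiʊpepu

The consonants /h/, /ʔ/, /x/, /p/ cannot be parsed into a legal (C)V syllable (no codas are permitted; onsets are limited to one consonant).
Epenthesis after each stranded consonant: /h/ → /hu/, /ʔ/ → /ʔu/, /x/ → /xu/, /p/ → /pu/.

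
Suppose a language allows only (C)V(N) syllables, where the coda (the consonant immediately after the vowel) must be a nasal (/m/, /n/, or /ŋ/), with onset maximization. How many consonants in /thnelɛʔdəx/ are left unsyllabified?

Syllabifying with onset maximization leaves /t/, /h/, /ʔ/, /x/ stranded (only a nasal (/m/, /n/, or /ŋ/) is licensed in coda position; onsets are limited to one consonant).

4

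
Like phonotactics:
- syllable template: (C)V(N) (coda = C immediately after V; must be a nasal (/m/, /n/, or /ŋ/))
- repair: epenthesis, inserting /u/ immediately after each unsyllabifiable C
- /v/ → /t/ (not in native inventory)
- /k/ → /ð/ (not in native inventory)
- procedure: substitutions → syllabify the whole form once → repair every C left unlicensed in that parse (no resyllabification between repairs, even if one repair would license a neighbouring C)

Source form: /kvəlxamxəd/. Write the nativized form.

Substitution: /k/ → /ð/, /v/ → /t/, giving /ðtəlxamxəd/.
Under (C)V(N), the unsyllabifiable consonants are /ð/, /l/, /d/ (only a nasal (/m/, /n/, or /ŋ/) is licensed in coda position; onsets are limited to one consonant).
Inserting the epenthetic vowel yields /ð/ → /ðu/, /l/ → /lu/, /d/ → /du/.

ðutəluxamxədu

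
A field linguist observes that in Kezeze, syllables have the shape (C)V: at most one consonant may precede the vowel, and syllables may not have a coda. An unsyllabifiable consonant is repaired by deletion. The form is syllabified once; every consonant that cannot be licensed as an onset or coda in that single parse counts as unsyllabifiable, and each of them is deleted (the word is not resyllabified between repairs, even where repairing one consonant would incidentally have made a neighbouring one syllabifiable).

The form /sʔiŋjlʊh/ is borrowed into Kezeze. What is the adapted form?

Under (C)V, the unsyllabifiable consonants are /s/, /ŋ/, /j/, /h/ (no codas are permitted; onsets are limited to one consonant).
Deletion applies to /s/, /ŋ/, /j/, /h/.

ʔilʊ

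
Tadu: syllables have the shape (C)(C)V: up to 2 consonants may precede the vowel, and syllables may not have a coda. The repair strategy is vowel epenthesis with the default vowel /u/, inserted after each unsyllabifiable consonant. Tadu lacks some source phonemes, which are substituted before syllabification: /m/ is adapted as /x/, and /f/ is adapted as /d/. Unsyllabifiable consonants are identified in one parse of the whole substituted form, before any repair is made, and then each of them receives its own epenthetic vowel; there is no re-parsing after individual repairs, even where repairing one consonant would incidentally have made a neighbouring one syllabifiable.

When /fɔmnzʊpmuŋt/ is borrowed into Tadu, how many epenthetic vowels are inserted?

After substitution the input is /dɔxnzʊpxuŋt/.
The unsyllabifiable consonants are /x/, /ŋ/, /t/; each receives one epenthetic vowel.

3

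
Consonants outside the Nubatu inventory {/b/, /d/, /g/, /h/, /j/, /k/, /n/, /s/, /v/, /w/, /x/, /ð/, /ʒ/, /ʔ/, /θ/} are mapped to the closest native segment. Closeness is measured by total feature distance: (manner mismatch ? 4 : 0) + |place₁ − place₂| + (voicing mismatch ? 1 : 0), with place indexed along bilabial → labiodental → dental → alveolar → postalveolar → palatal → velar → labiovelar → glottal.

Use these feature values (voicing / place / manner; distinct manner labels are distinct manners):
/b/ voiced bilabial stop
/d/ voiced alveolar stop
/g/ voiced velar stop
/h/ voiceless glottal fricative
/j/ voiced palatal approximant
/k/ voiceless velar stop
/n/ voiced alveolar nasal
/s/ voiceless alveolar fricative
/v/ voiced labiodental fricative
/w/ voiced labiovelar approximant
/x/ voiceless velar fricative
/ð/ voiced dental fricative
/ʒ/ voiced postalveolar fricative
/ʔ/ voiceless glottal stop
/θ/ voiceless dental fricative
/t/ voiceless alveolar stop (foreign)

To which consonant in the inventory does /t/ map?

d

/d/ is closest: same manner (stop), place distance 0 (alveolar→alveolar), voicing differs (+1); total 1. Next closest is /k/ at distance 3.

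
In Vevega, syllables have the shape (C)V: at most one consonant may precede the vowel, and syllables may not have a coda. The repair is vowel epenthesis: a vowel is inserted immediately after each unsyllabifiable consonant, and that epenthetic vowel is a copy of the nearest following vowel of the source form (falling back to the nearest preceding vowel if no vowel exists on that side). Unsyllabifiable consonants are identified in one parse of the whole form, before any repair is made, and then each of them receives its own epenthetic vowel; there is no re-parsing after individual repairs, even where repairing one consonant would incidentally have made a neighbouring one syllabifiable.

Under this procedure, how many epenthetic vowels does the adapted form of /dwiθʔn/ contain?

4

The unsyllabifiable consonants are /d/, /θ/, /ʔ/, /n/; each receives one epenthetic vowel.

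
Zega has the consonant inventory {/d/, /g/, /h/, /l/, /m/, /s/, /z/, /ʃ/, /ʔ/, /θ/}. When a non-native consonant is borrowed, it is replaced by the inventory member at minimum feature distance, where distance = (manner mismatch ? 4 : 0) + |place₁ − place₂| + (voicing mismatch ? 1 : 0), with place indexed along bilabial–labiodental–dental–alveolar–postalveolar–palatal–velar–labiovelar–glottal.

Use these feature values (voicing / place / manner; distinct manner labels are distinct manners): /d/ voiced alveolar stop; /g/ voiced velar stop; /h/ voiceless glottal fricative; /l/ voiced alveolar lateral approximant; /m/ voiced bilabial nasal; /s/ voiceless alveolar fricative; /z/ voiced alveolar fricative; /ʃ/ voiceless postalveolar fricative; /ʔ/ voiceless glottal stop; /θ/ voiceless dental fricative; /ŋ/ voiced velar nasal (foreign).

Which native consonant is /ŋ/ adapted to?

g

/g/ is closest: manner differs (nasal→stop, +4), place distance 0 (velar→velar), same voicing; total 4. Next closest is /m/ at distance 6.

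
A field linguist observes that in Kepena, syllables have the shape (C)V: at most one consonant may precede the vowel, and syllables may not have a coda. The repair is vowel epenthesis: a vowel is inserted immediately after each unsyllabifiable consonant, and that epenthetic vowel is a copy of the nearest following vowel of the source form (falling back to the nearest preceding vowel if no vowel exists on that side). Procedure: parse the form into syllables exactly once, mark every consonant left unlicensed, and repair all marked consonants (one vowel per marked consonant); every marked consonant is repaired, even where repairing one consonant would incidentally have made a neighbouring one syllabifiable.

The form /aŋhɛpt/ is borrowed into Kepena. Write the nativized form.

Syllabifying with onset maximization leaves /ŋ/, /p/, /t/ stranded (no codas are permitted; onsets are limited to one consonant).
Each unlicensed consonant becomes the onset of a new syllable: /ŋ/ → /ŋɛ/, /p/ → /pɛ/, /t/ → /tɛ/.

aŋɛhɛpɛtɛ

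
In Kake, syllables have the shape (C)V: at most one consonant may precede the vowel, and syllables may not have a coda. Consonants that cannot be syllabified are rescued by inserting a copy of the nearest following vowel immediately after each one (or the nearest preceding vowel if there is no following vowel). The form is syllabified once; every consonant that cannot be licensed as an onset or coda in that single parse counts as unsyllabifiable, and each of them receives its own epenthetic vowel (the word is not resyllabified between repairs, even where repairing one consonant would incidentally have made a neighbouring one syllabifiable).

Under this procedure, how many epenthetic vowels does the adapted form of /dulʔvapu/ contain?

2

The unsyllabifiable consonants are /l/, /ʔ/; each receives one epenthetic vowel.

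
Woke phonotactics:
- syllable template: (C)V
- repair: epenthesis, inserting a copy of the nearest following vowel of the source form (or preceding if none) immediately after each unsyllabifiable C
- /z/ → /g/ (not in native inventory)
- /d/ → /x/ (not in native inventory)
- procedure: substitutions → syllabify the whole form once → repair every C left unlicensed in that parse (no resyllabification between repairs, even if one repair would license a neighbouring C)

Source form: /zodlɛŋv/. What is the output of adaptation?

goxɛlɛŋɛvɛ

Substitution: /z/ → /g/, /d/ → /x/, giving /goxlɛŋv/.
Syllabifying with onset maximization leaves /x/, /ŋ/, /v/ stranded (no codas are permitted; onsets are limited to one consonant).
Inserting the epenthetic vowel yields /x/ → /xɛ/, /ŋ/ → /ŋɛ/, /v/ → /vɛ/.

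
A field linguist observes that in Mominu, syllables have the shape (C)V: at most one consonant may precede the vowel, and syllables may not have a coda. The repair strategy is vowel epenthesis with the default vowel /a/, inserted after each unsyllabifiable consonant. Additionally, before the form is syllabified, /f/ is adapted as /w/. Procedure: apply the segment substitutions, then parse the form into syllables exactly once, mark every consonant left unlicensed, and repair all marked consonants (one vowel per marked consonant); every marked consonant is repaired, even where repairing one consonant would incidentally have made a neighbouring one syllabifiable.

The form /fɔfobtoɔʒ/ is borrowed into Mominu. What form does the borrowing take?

wɔwobatoɔʒa

Substitution: /f/ → /w/, giving /wɔwobtoɔʒ/.
Syllabifying with onset maximization leaves /b/, /ʒ/ stranded (no codas are permitted; onsets are limited to one consonant).
Epenthesis after each stranded consonant: /b/ → /ba/, /ʒ/ → /ʒa/.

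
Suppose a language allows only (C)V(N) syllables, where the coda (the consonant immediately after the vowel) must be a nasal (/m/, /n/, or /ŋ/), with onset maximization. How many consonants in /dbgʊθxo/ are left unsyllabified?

3

Under (C)V(N), the unsyllabifiable consonants are /d/, /b/, /θ/ (only a nasal (/m/, /n/, or /ŋ/) is licensed in coda position; onsets are limited to one consonant).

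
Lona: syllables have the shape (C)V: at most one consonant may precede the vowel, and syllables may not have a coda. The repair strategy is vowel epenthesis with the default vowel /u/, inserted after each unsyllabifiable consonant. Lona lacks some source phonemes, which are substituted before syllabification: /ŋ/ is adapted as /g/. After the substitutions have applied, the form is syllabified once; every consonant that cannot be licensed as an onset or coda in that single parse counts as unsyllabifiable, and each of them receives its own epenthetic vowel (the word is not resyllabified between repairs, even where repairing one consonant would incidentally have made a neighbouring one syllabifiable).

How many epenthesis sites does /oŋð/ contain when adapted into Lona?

2

After substitution the input is /ogð/.
The unsyllabifiable consonants are /g/, /ð/; each receives one epenthetic vowel.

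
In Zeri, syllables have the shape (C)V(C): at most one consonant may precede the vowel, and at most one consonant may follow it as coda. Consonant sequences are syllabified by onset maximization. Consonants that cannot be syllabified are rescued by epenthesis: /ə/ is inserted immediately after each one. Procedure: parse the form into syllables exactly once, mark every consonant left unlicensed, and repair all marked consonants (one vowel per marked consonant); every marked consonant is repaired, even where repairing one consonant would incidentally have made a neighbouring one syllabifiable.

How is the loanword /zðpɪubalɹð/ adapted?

zəðəpɪubalɹəðə

The consonants /z/, /ð/, /ɹ/, /ð/ cannot be parsed into a legal (C)V(C) syllable (at most one coda consonant is licensed; onsets are limited to one consonant).
Each unlicensed consonant becomes the onset of a new syllable: /z/ → /zə/, /ð/ → /ðə/, /ɹ/ → /ɹə/, /ð/ → /ðə/.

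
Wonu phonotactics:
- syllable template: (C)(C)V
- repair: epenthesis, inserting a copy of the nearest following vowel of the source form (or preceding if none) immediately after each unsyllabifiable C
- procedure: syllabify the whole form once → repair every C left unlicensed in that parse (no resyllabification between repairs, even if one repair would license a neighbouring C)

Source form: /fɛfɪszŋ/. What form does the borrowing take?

fɛfɪsɪzɪŋɪ

The consonants /s/, /z/, /ŋ/ cannot be parsed into a legal (C)(C)V syllable (no codas are permitted; onsets may contain at most 2 consonants).
Epenthesis after each stranded consonant: /s/ → /sɪ/, /z/ → /zɪ/, /ŋ/ → /ŋɪ/.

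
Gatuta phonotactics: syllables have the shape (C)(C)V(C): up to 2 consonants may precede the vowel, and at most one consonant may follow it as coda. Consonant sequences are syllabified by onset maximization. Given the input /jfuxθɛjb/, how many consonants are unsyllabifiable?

Under (C)(C)V(C), the unsyllabifiable consonants are /b/ (at most one coda consonant is licensed; onsets may contain at most 2 consonants).

1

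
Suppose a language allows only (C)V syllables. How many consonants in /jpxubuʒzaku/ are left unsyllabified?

Under (C)V, the unsyllabifiable consonants are /j/, /p/, /ʒ/ (no codas are permitted; onsets are limited to one consonant).

3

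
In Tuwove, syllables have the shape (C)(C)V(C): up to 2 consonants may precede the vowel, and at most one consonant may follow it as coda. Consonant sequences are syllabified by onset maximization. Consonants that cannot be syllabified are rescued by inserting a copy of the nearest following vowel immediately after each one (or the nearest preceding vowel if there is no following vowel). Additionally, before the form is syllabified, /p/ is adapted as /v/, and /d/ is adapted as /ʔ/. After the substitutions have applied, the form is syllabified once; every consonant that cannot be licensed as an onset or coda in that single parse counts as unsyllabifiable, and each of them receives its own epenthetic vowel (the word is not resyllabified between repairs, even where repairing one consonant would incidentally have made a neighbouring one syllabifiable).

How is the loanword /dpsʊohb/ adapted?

Substitution: /d/ → /ʔ/, /p/ → /v/, giving /ʔvsʊohb/.
Syllabifying with onset maximization leaves /ʔ/, /b/ stranded (at most one coda consonant is licensed; onsets may contain at most 2 consonants).
Each unlicensed consonant becomes the onset of a new syllable: /ʔ/ → /ʔʊ/, /b/ → /bo/.

ʔʊvsʊohbo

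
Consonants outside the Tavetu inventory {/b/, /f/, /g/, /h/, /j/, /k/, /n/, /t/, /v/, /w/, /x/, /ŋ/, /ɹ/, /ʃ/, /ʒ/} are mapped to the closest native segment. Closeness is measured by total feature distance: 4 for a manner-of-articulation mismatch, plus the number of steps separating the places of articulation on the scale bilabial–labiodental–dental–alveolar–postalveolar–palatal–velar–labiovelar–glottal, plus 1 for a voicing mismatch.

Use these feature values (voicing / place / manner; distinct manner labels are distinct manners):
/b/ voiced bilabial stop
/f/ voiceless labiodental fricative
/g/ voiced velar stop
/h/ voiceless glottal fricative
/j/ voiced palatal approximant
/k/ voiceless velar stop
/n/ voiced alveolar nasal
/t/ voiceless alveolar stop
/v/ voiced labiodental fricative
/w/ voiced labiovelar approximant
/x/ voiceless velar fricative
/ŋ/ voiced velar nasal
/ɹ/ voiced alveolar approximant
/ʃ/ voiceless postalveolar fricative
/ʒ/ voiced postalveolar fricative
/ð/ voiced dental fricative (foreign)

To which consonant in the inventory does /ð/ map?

v

/v/ is closest: same manner (fricative), place distance 1 (dental→labiodental), same voicing; total 1. Next closest is /f/ at distance 2.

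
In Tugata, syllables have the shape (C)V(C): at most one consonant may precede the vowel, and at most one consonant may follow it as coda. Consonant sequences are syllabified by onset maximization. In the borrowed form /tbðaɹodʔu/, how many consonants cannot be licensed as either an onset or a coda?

2

Syllabifying with onset maximization leaves /t/, /b/ stranded (at most one coda consonant is licensed; onsets are limited to one consonant).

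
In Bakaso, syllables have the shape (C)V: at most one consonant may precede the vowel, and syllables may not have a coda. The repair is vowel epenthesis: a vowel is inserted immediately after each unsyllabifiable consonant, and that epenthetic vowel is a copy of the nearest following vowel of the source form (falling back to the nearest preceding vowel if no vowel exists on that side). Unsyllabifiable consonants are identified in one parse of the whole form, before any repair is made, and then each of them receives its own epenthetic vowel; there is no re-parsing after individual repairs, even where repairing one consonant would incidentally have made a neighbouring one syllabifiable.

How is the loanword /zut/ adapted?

The consonants /t/ cannot be parsed into a legal (C)V syllable (no codas are permitted; onsets are limited to one consonant).
Epenthesis after each stranded consonant: /t/ → /tu/.

zutu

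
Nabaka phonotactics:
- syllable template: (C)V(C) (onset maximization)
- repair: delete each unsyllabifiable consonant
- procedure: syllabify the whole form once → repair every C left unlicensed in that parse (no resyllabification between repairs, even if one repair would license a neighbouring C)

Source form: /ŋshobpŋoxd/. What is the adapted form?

hobŋox

The consonants /ŋ/, /s/, /p/, /d/ cannot be parsed into a legal (C)V(C) syllable (at most one coda consonant is licensed; onsets are limited to one consonant).
Deletion applies to /ŋ/, /s/, /p/, /d/.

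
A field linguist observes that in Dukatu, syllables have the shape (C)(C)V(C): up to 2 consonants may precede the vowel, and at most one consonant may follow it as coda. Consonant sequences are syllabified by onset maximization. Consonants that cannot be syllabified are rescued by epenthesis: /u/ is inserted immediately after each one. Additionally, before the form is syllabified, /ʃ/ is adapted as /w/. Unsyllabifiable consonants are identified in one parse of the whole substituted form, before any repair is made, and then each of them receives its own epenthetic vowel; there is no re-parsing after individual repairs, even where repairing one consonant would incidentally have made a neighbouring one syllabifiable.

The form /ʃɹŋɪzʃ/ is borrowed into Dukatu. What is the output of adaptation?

Substitution: /ʃ/ → /w/, giving /wɹŋɪzw/.
The consonants /w/, /w/ cannot be parsed into a legal (C)(C)V(C) syllable (at most one coda consonant is licensed; onsets may contain at most 2 consonants).
Epenthesis after each stranded consonant: /w/ → /wu/, /w/ → /wu/.

wuɹŋɪzwu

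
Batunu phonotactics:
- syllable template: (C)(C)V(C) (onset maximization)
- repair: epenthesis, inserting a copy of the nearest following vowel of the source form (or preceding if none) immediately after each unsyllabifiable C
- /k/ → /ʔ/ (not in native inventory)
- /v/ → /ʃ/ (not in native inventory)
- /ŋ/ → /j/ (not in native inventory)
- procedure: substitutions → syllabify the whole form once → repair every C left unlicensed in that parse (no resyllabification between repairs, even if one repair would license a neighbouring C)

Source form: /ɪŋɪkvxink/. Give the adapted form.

ɪjɪʔʃxinʔi

Substitution: /ŋ/ → /j/, /k/ → /ʔ/, /v/ → /ʃ/, giving /ɪjɪʔʃxinʔ/.
Syllabifying with onset maximization leaves /ʔ/ stranded (at most one coda consonant is licensed; onsets may contain at most 2 consonants).
Inserting the epenthetic vowel yields /ʔ/ → /ʔi/.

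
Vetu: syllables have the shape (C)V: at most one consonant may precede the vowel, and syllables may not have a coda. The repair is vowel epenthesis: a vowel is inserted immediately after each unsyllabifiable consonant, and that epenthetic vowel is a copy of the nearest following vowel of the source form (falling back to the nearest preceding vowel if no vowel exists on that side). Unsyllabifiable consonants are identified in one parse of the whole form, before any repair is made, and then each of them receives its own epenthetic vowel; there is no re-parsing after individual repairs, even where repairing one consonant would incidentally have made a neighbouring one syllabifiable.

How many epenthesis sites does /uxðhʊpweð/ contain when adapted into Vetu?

The unsyllabifiable consonants are /x/, /ð/, /p/, /ð/; each receives one epenthetic vowel.

4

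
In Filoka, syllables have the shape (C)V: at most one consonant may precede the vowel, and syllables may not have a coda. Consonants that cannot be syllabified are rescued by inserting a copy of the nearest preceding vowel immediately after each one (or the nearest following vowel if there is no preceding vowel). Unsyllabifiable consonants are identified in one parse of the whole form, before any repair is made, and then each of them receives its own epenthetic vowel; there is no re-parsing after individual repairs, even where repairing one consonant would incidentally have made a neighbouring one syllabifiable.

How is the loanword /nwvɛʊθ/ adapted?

The consonants /n/, /w/, /θ/ cannot be parsed into a legal (C)V syllable (no codas are permitted; onsets are limited to one consonant).
Epenthesis after each stranded consonant: /n/ → /nɛ/, /w/ → /wɛ/, /θ/ → /θʊ/.

nɛwɛvɛʊθʊ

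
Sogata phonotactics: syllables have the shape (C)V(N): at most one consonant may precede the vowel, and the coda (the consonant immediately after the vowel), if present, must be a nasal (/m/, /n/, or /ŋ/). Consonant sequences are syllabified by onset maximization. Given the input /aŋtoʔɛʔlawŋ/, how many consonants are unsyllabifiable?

Syllabifying with onset maximization leaves /ʔ/, /w/, /ŋ/ stranded (only a nasal (/m/, /n/, or /ŋ/) is licensed in coda position; onsets are limited to one consonant).

3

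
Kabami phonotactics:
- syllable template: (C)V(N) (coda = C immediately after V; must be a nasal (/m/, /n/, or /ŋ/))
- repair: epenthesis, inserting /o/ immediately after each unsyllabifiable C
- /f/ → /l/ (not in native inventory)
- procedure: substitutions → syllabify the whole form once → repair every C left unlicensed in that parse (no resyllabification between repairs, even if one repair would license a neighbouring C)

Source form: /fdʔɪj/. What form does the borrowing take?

Substitution: /f/ → /l/, giving /ldʔɪj/.
Syllabifying with onset maximization leaves /l/, /d/, /j/ stranded (only a nasal (/m/, /n/, or /ŋ/) is licensed in coda position; onsets are limited to one consonant).
Inserting the epenthetic vowel yields /l/ → /lo/, /d/ → /do/, /j/ → /jo/.

lodoʔɪjo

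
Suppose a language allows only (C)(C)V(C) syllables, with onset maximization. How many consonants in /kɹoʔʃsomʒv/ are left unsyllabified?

2

Under (C)(C)V(C), the unsyllabifiable consonants are /ʒ/, /v/ (at most one coda consonant is licensed; onsets may contain at most 2 consonants).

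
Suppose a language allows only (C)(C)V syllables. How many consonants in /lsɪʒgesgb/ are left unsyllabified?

The consonants /s/, /g/, /b/ cannot be parsed into a legal (C)(C)V syllable (no codas are permitted; onsets may contain at most 2 consonants).

3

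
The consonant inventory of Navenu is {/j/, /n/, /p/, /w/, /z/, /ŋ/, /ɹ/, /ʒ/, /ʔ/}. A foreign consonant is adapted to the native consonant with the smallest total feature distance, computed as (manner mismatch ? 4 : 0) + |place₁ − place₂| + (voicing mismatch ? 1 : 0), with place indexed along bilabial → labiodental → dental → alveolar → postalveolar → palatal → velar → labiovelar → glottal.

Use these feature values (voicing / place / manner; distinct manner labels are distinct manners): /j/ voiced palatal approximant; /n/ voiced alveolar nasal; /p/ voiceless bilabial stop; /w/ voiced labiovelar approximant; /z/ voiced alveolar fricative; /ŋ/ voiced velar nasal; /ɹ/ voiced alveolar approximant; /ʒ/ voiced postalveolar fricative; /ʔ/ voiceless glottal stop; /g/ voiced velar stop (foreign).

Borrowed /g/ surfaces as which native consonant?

ʔ

/ʔ/ is closest: same manner (stop), place distance 2 (velar→glottal), voicing differs (+1); total 3. Next closest is /ŋ/ at distance 4.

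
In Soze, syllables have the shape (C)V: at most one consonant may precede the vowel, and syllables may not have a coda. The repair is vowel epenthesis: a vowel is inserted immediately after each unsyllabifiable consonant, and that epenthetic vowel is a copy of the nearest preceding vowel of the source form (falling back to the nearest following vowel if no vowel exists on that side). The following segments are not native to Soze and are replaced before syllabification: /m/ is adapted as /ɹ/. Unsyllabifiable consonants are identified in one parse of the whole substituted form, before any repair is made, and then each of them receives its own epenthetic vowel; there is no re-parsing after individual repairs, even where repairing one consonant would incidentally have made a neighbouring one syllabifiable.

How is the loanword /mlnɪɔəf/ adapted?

Substitution: /m/ → /ɹ/, giving /ɹlnɪɔəf/.
Under (C)V, the unsyllabifiable consonants are /ɹ/, /l/, /f/ (no codas are permitted; onsets are limited to one consonant).
Epenthesis after each stranded consonant: /ɹ/ → /ɹɪ/, /l/ → /lɪ/, /f/ → /fə/.

ɹɪlɪnɪɔəfə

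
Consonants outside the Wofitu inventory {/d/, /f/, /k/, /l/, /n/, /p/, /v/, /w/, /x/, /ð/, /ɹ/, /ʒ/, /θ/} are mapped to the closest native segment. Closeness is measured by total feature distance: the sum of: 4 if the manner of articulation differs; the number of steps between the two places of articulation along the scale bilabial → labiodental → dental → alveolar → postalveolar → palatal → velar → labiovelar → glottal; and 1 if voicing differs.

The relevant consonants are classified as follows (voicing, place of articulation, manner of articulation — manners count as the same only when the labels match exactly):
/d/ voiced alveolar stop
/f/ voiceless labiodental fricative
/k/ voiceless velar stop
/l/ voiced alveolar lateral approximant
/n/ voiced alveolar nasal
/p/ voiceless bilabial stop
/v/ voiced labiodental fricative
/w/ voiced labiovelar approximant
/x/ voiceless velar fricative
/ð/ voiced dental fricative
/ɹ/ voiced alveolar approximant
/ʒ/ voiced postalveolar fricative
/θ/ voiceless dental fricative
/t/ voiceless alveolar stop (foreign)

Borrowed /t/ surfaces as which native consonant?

d

/d/ is closest: same manner (stop), place distance 0 (alveolar→alveolar), voicing differs (+1); total 1. Next closest is /k/ at distance 3.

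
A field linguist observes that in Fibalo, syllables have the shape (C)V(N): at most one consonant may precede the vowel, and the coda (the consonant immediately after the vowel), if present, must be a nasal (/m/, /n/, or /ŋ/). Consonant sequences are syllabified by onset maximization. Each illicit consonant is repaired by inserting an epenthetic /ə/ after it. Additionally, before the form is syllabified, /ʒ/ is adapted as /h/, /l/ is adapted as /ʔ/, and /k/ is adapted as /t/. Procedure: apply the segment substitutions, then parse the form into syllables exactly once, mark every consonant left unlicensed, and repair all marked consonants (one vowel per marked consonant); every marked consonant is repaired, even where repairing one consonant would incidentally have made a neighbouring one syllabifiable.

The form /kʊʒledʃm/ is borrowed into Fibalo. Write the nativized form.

Substitution: /k/ → /t/, /ʒ/ → /h/, /l/ → /ʔ/, giving /tʊhʔedʃm/.
The consonants /h/, /d/, /ʃ/, /m/ cannot be parsed into a legal (C)V(N) syllable (only a nasal (/m/, /n/, or /ŋ/) is licensed in coda position; onsets are limited to one consonant).
Epenthesis after each stranded consonant: /h/ → /hə/, /d/ → /də/, /ʃ/ → /ʃə/, /m/ → /mə/.

tʊhəʔedəʃəmə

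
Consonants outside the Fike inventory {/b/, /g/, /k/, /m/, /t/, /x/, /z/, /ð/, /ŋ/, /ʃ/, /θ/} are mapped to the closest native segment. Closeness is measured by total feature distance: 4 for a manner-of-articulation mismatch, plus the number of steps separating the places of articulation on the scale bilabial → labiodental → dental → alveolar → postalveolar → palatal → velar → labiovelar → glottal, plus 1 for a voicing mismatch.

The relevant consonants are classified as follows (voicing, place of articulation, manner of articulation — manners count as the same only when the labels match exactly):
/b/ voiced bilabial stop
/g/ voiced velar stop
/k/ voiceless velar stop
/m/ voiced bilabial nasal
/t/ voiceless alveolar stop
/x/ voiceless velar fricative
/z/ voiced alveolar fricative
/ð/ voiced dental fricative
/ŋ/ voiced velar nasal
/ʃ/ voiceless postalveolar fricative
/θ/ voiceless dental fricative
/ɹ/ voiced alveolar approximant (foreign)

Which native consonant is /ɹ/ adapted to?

z

/z/ is closest: manner differs (approximant→fricative, +4), place distance 0 (alveolar→alveolar), same voicing; total 4. Next closest is /t/ at distance 5.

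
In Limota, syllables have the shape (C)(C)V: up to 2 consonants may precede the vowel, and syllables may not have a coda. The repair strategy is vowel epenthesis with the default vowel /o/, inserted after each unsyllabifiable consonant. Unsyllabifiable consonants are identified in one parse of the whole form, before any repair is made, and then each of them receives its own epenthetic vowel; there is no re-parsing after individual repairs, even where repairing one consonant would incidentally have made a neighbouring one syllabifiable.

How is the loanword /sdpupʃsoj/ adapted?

The consonants /s/, /p/, /j/ cannot be parsed into a legal (C)(C)V syllable (no codas are permitted; onsets may contain at most 2 consonants).
Inserting the epenthetic vowel yields /s/ → /so/, /p/ → /po/, /j/ → /jo/.

sodpupoʃsojo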